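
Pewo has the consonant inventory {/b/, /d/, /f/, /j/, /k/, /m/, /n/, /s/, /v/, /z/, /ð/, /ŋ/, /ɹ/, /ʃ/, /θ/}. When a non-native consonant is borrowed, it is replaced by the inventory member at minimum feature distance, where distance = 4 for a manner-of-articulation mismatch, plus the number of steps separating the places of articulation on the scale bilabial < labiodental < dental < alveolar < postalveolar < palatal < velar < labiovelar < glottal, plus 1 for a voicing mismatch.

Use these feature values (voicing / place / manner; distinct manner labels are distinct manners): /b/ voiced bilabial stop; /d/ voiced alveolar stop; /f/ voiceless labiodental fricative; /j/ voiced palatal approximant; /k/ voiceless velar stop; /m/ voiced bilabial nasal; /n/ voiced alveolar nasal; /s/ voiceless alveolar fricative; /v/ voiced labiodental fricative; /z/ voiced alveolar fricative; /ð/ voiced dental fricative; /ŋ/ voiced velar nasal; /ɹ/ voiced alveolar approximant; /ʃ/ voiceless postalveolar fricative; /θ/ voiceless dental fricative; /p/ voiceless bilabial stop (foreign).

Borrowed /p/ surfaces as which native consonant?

b

/b/ is closest: same manner (stop), place distance 0 (bilabial→bilabial), voicing differs (+1); total 1. Next closest is /d/ at distance 4.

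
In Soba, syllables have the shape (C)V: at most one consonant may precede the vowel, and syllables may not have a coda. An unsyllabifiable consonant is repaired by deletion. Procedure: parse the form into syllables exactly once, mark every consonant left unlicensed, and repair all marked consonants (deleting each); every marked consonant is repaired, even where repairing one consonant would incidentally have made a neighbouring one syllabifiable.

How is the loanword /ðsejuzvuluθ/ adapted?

sejuvulu

Syllabifying with onset maximization leaves /ð/, /z/, /θ/ stranded (no codas are permitted; onsets are limited to one consonant).
Deletion applies to /ð/, /z/, /θ/.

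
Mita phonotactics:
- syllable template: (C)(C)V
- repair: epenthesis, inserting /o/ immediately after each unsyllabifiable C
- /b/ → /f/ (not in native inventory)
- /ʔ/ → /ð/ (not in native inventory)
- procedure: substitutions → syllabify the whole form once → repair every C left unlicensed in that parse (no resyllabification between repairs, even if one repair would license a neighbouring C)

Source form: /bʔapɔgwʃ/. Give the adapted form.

fðapɔgowoʃo

Substitution: /b/ → /f/, /ʔ/ → /ð/, giving /fðapɔgwʃ/.
Syllabifying with onset maximization leaves /g/, /w/, /ʃ/ stranded (no codas are permitted; onsets may contain at most 2 consonants).
Each unlicensed consonant becomes the onset of a new syllable: /g/ → /go/, /w/ → /wo/, /ʃ/ → /ʃo/.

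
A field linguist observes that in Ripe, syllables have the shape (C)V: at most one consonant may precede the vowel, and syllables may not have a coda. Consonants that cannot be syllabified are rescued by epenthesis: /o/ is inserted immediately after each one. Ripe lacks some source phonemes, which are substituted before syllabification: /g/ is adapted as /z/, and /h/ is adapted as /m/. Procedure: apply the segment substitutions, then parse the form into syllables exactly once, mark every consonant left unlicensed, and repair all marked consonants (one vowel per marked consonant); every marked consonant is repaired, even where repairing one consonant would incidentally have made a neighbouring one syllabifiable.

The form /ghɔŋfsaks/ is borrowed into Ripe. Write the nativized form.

Substitution: /g/ → /z/, /h/ → /m/, giving /zmɔŋfsaks/.
Under (C)V, the unsyllabifiable consonants are /z/, /ŋ/, /f/, /k/, /s/ (no codas are permitted; onsets are limited to one consonant).
Inserting the epenthetic vowel yields /z/ → /zo/, /ŋ/ → /ŋo/, /f/ → /fo/, /k/ → /ko/, /s/ → /so/.

zomɔŋofosakoso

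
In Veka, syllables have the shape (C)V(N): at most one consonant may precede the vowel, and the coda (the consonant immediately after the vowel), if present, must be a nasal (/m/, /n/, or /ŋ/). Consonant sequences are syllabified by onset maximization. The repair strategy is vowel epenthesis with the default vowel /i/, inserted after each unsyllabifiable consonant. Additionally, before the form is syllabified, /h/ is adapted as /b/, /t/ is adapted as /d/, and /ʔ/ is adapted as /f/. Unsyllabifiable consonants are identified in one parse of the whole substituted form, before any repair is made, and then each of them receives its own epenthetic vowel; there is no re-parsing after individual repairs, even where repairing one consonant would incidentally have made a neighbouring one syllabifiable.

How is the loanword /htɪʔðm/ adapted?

bidɪfiðimi

Substitution: /h/ → /b/, /t/ → /d/, /ʔ/ → /f/, giving /bdɪfðm/.
The consonants /b/, /f/, /ð/, /m/ cannot be parsed into a legal (C)V(N) syllable (only a nasal (/m/, /n/, or /ŋ/) is licensed in coda position; onsets are limited to one consonant).
Each unlicensed consonant becomes the onset of a new syllable: /b/ → /bi/, /f/ → /fi/, /ð/ → /ði/, /m/ → /mi/.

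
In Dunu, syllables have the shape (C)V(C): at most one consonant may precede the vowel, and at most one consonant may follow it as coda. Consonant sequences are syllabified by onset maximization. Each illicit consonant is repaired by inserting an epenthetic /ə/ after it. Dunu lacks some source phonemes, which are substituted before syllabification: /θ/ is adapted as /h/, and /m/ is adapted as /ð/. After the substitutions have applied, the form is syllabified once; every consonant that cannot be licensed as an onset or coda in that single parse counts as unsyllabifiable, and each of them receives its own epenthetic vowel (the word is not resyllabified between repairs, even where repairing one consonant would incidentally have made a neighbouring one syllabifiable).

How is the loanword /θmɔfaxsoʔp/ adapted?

Substitution: /θ/ → /h/, /m/ → /ð/, giving /hðɔfaxsoʔp/.
Syllabifying with onset maximization leaves /h/, /p/ stranded (at most one coda consonant is licensed; onsets are limited to one consonant).
Inserting the epenthetic vowel yields /h/ → /hə/, /p/ → /pə/.

həðɔfaxsoʔpə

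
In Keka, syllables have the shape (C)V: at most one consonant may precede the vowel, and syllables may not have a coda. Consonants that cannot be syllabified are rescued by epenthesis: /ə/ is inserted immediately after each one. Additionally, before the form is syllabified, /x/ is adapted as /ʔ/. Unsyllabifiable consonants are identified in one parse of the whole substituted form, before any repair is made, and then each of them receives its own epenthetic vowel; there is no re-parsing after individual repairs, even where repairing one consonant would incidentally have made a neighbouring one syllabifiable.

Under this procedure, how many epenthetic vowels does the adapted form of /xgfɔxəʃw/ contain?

4

After substitution the input is /ʔgfɔʔəʃw/.
The unsyllabifiable consonants are /ʔ/, /g/, /ʃ/, /w/; each receives one epenthetic vowel.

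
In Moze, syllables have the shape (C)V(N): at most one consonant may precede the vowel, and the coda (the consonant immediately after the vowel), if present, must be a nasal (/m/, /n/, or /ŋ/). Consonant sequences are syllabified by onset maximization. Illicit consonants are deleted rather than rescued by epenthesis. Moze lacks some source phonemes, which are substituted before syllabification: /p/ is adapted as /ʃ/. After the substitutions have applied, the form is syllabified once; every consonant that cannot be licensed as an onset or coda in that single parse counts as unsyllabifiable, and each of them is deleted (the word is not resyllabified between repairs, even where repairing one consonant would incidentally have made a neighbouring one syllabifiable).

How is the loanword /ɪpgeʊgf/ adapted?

ɪgeʊ

Substitution: /p/ → /ʃ/, giving /ɪʃgeʊgf/.
The consonants /ʃ/, /g/, /f/ cannot be parsed into a legal (C)V(N) syllable (only a nasal (/m/, /n/, or /ŋ/) is licensed in coda position; onsets are limited to one consonant).
Deleting the stranded consonants removes /ʃ/, /g/, /f/.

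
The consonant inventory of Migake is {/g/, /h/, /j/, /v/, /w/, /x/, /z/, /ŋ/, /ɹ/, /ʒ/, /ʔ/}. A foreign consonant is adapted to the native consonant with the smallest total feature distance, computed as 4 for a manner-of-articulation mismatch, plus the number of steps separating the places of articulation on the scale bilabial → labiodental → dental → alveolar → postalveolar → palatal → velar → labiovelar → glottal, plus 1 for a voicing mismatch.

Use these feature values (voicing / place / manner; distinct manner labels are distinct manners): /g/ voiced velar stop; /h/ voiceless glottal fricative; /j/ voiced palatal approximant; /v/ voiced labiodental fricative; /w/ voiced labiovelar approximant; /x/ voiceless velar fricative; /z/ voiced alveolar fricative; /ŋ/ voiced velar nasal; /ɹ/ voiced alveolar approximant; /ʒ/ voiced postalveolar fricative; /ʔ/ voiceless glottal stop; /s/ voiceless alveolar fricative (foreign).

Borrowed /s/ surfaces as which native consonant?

z

/z/ is closest: same manner (fricative), place distance 0 (alveolar→alveolar), voicing differs (+1); total 1. Next closest is /ʒ/ at distance 2.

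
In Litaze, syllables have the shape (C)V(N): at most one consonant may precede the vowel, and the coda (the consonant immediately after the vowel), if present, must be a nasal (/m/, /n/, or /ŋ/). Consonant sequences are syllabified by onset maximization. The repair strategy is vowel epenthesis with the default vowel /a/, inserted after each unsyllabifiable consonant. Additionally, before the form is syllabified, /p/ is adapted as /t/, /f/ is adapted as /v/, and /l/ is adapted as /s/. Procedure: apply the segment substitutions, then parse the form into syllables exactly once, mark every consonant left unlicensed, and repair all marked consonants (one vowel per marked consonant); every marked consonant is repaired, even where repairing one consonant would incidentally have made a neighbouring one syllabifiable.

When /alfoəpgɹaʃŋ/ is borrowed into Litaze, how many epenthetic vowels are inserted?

5

After substitution the input is /asvoətgɹaʃŋ/.
The unsyllabifiable consonants are /s/, /t/, /g/, /ʃ/, /ŋ/; each receives one epenthetic vowel.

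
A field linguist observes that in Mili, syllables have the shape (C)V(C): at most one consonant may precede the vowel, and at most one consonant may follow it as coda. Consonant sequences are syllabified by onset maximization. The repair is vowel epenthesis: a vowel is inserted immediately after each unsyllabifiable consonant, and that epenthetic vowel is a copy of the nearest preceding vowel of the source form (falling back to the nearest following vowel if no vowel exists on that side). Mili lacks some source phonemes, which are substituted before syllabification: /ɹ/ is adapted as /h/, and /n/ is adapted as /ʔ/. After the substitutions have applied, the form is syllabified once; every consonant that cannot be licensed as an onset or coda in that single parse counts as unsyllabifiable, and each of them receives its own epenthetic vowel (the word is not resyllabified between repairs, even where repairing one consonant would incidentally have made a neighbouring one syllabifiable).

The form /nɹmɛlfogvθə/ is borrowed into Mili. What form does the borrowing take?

Substitution: /n/ → /ʔ/, /ɹ/ → /h/, giving /ʔhmɛlfogvθə/.
Under (C)V(C), the unsyllabifiable consonants are /ʔ/, /h/, /v/ (at most one coda consonant is licensed; onsets are limited to one consonant).
Inserting the epenthetic vowel yields /ʔ/ → /ʔɛ/, /h/ → /hɛ/, /v/ → /vo/.

ʔɛhɛmɛlfogvoθə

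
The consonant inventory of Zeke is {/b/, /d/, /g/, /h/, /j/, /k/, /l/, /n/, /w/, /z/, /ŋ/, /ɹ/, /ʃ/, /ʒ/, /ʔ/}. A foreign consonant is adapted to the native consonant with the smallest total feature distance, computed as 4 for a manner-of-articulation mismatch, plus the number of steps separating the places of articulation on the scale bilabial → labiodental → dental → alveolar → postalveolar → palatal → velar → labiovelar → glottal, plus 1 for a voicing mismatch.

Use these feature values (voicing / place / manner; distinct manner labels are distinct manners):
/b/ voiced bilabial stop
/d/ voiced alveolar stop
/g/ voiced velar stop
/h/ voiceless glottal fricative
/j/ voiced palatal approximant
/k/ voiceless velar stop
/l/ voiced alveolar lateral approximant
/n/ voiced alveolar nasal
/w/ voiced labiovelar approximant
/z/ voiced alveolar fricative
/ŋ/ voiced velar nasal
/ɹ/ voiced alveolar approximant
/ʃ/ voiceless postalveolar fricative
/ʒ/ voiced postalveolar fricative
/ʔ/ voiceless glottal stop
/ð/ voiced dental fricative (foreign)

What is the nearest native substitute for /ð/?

/z/ is closest: same manner (fricative), place distance 1 (dental→alveolar), same voicing; total 1. Next closest is /ʒ/ at distance 2.

z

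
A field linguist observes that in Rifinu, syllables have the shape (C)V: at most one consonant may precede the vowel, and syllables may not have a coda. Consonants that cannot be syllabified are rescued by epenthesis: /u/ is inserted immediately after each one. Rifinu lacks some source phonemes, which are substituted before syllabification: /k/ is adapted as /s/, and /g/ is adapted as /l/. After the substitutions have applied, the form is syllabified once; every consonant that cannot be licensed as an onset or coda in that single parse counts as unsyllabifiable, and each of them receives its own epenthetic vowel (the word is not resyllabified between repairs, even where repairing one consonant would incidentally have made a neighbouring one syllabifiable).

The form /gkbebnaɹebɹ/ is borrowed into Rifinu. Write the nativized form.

lusubebunaɹebuɹu

Substitution: /g/ → /l/, /k/ → /s/, giving /lsbebnaɹebɹ/.
Syllabifying with onset maximization leaves /l/, /s/, /b/, /b/, /ɹ/ stranded (no codas are permitted; onsets are limited to one consonant).
Epenthesis after each stranded consonant: /l/ → /lu/, /s/ → /su/, /b/ → /bu/, /b/ → /bu/, /ɹ/ → /ɹu/.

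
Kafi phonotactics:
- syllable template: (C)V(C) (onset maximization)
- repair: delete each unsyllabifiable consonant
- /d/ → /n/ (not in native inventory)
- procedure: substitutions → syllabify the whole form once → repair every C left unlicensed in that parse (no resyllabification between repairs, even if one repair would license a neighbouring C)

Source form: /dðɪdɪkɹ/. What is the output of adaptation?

ðɪnɪk

Substitution: /d/ → /n/, giving /nðɪnɪkɹ/.
Under (C)V(C), the unsyllabifiable consonants are /n/, /ɹ/ (at most one coda consonant is licensed; onsets are limited to one consonant).
Each unlicensed consonant is deleted: /n/, /ɹ/.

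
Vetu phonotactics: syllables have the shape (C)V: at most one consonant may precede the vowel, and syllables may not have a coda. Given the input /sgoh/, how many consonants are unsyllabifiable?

The consonants /s/, /h/ cannot be parsed into a legal (C)V syllable (no codas are permitted; onsets are limited to one consonant).

2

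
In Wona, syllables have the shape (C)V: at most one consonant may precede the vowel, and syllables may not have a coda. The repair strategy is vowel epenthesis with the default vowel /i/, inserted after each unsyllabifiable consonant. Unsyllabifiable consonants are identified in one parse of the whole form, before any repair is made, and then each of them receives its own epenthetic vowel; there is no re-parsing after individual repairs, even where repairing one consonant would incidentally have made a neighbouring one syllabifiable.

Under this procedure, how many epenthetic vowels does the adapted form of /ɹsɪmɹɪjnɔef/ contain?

4

The unsyllabifiable consonants are /ɹ/, /m/, /j/, /f/; each receives one epenthetic vowel.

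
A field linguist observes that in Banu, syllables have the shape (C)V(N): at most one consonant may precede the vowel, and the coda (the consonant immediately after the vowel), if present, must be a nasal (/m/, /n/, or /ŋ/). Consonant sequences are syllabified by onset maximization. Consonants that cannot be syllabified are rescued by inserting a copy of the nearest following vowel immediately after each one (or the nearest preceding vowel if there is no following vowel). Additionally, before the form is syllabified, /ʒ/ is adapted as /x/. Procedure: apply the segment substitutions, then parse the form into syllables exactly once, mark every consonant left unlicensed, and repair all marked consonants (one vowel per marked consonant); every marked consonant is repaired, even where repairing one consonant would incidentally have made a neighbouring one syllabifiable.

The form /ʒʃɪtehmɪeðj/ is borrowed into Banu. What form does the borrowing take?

Substitution: /ʒ/ → /x/, giving /xʃɪtehmɪeðj/.
The consonants /x/, /h/, /ð/, /j/ cannot be parsed into a legal (C)V(N) syllable (only a nasal (/m/, /n/, or /ŋ/) is licensed in coda position; onsets are limited to one consonant).
Inserting the epenthetic vowel yields /x/ → /xɪ/, /h/ → /hɪ/, /ð/ → /ðe/, /j/ → /je/.

xɪʃɪtehɪmɪeðeje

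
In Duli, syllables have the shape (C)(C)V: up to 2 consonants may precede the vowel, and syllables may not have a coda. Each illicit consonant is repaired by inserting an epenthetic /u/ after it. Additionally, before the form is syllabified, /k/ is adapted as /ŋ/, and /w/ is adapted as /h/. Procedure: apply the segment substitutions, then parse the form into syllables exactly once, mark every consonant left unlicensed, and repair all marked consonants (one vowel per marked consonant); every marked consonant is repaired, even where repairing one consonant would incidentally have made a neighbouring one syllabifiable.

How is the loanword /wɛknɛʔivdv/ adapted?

Substitution: /w/ → /h/, /k/ → /ŋ/, giving /hɛŋnɛʔivdv/.
Under (C)(C)V, the unsyllabifiable consonants are /v/, /d/, /v/ (no codas are permitted; onsets may contain at most 2 consonants).
Inserting the epenthetic vowel yields /v/ → /vu/, /d/ → /du/, /v/ → /vu/.

hɛŋnɛʔivuduvu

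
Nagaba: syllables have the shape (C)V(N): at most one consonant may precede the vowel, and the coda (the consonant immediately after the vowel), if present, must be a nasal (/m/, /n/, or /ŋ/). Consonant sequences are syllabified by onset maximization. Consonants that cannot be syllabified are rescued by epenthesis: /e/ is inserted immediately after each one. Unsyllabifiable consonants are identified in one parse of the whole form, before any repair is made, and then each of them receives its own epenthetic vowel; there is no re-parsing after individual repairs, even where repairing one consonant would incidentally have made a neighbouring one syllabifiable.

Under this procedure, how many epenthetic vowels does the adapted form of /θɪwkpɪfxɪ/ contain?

The unsyllabifiable consonants are /w/, /k/, /f/; each receives one epenthetic vowel.

3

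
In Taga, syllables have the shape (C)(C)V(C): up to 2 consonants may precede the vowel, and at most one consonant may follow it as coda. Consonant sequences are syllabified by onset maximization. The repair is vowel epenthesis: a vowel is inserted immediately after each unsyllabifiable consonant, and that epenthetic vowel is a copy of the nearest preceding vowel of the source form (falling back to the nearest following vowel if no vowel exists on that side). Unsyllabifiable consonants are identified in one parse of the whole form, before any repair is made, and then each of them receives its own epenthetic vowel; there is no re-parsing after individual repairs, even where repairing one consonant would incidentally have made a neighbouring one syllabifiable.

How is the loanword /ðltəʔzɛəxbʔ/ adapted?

ðəltəʔzɛəxbəʔə

The consonants /ð/, /b/, /ʔ/ cannot be parsed into a legal (C)(C)V(C) syllable (at most one coda consonant is licensed; onsets may contain at most 2 consonants).
Inserting the epenthetic vowel yields /ð/ → /ðə/, /b/ → /bə/, /ʔ/ → /ʔə/.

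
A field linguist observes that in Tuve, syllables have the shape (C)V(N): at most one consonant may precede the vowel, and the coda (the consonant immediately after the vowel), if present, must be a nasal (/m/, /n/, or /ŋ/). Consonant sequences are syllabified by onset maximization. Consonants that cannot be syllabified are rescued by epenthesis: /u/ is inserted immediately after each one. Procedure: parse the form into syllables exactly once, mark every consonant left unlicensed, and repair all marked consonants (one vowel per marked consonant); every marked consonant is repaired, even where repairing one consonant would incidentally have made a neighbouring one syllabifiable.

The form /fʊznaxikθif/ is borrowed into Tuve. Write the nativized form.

fʊzunaxikuθifu

Under (C)V(N), the unsyllabifiable consonants are /z/, /k/, /f/ (only a nasal (/m/, /n/, or /ŋ/) is licensed in coda position; onsets are limited to one consonant).
Epenthesis after each stranded consonant: /z/ → /zu/, /k/ → /ku/, /f/ → /fu/.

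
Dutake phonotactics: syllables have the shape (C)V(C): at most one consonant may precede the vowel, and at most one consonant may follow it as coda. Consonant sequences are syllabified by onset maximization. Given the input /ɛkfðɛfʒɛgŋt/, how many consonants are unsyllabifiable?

Under (C)V(C), the unsyllabifiable consonants are /f/, /ŋ/, /t/ (at most one coda consonant is licensed; onsets are limited to one consonant).

3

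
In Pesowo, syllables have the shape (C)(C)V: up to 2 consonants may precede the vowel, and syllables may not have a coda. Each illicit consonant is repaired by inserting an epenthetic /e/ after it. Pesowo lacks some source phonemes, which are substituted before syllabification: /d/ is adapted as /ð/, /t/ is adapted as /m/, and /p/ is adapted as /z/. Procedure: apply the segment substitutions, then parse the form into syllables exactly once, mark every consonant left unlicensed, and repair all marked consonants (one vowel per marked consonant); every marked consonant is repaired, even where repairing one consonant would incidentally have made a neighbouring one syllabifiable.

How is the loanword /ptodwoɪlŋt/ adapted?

zmoðwoɪleŋeme

Substitution: /p/ → /z/, /t/ → /m/, /d/ → /ð/, giving /zmoðwoɪlŋm/.
Syllabifying with onset maximization leaves /l/, /ŋ/, /m/ stranded (no codas are permitted; onsets may contain at most 2 consonants).
Inserting the epenthetic vowel yields /l/ → /le/, /ŋ/ → /ŋe/, /m/ → /me/.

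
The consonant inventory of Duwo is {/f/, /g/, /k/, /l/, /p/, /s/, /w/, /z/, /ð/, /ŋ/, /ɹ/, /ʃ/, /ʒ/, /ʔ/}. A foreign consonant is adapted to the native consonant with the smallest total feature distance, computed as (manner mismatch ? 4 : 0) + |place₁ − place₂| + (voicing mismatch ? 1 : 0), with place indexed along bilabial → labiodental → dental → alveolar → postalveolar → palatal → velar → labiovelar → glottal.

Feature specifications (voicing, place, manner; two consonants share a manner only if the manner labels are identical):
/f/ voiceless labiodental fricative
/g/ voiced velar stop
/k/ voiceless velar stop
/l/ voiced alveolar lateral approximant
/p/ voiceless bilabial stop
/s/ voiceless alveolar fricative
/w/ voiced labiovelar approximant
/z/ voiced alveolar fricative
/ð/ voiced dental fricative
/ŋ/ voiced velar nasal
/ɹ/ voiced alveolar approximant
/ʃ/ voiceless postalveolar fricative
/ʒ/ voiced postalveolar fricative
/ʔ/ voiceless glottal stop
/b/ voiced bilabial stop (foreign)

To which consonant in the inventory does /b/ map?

p

/p/ is closest: same manner (stop), place distance 0 (bilabial→bilabial), voicing differs (+1); total 1. Next closest is /f/ at distance 6.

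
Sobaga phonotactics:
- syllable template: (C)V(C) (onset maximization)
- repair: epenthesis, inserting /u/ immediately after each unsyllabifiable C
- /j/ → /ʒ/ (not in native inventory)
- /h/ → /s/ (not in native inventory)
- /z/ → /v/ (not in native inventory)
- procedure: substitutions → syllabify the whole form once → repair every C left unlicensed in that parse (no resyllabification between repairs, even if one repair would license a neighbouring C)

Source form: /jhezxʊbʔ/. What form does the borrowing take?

Substitution: /j/ → /ʒ/, /h/ → /s/, /z/ → /v/, giving /ʒsevxʊbʔ/.
Syllabifying with onset maximization leaves /ʒ/, /ʔ/ stranded (at most one coda consonant is licensed; onsets are limited to one consonant).
Epenthesis after each stranded consonant: /ʒ/ → /ʒu/, /ʔ/ → /ʔu/.

ʒusevxʊbʔu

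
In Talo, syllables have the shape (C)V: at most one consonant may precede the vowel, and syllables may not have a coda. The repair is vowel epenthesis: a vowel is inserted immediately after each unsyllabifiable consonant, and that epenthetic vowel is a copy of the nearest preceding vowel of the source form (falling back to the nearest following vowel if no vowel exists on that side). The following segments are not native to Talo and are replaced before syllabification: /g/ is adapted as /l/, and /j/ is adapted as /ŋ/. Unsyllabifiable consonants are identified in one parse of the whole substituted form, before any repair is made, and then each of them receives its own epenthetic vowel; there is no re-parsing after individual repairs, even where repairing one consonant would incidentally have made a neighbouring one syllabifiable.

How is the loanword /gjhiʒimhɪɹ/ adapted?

Substitution: /g/ → /l/, /j/ → /ŋ/, giving /lŋhiʒimhɪɹ/.
The consonants /l/, /ŋ/, /m/, /ɹ/ cannot be parsed into a legal (C)V syllable (no codas are permitted; onsets are limited to one consonant).
Epenthesis after each stranded consonant: /l/ → /li/, /ŋ/ → /ŋi/, /m/ → /mi/, /ɹ/ → /ɹɪ/.

liŋihiʒimihɪɹɪ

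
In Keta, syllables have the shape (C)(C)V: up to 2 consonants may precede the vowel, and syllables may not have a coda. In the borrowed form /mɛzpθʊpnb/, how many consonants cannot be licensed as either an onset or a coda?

Under (C)(C)V, the unsyllabifiable consonants are /z/, /p/, /n/, /b/ (no codas are permitted; onsets may contain at most 2 consonants).

4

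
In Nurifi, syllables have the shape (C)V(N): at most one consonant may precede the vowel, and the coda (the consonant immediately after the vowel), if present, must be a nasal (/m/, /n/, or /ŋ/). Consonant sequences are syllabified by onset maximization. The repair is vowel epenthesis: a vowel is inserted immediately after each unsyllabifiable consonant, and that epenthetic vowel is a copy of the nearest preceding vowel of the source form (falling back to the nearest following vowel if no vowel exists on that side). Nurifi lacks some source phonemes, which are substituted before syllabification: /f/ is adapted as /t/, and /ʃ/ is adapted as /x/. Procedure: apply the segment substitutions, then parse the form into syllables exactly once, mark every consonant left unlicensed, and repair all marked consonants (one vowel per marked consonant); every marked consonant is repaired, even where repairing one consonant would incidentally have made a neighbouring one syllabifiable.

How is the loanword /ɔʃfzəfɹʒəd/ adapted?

Substitution: /ʃ/ → /x/, /f/ → /t/, giving /ɔxtzətɹʒəd/.
Under (C)V(N), the unsyllabifiable consonants are /x/, /t/, /t/, /ɹ/, /d/ (only a nasal (/m/, /n/, or /ŋ/) is licensed in coda position; onsets are limited to one consonant).
Epenthesis after each stranded consonant: /x/ → /xɔ/, /t/ → /tɔ/, /t/ → /tə/, /ɹ/ → /ɹə/, /d/ → /də/.

ɔxɔtɔzətəɹəʒədə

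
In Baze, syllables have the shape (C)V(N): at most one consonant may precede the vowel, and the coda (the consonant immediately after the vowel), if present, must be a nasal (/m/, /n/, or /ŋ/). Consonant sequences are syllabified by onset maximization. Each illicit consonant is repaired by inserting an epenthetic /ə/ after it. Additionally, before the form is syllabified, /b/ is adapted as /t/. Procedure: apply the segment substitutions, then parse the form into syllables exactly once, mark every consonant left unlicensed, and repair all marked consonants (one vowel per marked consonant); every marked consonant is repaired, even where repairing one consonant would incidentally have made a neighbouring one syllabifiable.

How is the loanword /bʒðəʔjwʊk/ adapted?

Substitution: /b/ → /t/, giving /tʒðəʔjwʊk/.
The consonants /t/, /ʒ/, /ʔ/, /j/, /k/ cannot be parsed into a legal (C)V(N) syllable (only a nasal (/m/, /n/, or /ŋ/) is licensed in coda position; onsets are limited to one consonant).
Epenthesis after each stranded consonant: /t/ → /tə/, /ʒ/ → /ʒə/, /ʔ/ → /ʔə/, /j/ → /jə/, /k/ → /kə/.

təʒəðəʔəjəwʊkə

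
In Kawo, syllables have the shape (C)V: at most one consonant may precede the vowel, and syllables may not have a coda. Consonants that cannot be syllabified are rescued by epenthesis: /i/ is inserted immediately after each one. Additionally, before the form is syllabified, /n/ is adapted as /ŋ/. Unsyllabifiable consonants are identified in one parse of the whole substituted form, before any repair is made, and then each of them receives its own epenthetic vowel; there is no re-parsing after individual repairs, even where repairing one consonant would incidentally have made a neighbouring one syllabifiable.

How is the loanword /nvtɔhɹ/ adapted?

ŋivitɔhiɹi

Substitution: /n/ → /ŋ/, giving /ŋvtɔhɹ/.
Syllabifying with onset maximization leaves /ŋ/, /v/, /h/, /ɹ/ stranded (no codas are permitted; onsets are limited to one consonant).
Inserting the epenthetic vowel yields /ŋ/ → /ŋi/, /v/ → /vi/, /h/ → /hi/, /ɹ/ → /ɹi/.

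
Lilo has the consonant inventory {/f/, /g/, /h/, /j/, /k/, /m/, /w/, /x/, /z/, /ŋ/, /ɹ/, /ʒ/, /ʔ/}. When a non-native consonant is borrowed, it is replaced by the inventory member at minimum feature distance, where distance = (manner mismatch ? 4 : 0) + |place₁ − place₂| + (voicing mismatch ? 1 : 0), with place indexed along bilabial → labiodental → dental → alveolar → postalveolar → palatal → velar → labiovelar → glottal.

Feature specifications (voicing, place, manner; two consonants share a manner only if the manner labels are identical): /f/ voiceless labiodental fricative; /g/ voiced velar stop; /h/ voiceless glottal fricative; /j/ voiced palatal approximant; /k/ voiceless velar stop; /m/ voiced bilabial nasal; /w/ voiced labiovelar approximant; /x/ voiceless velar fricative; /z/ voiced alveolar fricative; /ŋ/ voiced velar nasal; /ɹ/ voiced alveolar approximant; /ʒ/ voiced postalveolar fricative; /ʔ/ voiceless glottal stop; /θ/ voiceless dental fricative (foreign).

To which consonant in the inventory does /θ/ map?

f

/f/ is closest: same manner (fricative), place distance 1 (dental→labiodental), same voicing; total 1. Next closest is /z/ at distance 2.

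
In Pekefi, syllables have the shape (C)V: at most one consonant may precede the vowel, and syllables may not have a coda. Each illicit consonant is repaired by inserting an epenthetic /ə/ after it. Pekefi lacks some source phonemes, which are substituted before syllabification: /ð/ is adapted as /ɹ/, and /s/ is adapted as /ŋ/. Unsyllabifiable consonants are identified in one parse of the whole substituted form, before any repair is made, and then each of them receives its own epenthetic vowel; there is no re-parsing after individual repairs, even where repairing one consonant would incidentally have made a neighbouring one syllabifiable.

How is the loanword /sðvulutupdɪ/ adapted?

Substitution: /s/ → /ŋ/, /ð/ → /ɹ/, giving /ŋɹvulutupdɪ/.
Syllabifying with onset maximization leaves /ŋ/, /ɹ/, /p/ stranded (no codas are permitted; onsets are limited to one consonant).
Epenthesis after each stranded consonant: /ŋ/ → /ŋə/, /ɹ/ → /ɹə/, /p/ → /pə/.

ŋəɹəvulutupədɪ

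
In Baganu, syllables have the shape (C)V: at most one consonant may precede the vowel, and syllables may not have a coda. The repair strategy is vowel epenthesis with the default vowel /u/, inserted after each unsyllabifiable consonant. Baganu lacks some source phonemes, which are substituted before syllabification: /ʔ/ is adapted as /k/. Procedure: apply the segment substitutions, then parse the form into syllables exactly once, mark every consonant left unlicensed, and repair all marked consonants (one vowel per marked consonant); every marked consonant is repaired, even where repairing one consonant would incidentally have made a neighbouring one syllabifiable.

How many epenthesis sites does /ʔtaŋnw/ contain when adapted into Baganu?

4

After substitution the input is /ktaŋnw/.
The unsyllabifiable consonants are /k/, /ŋ/, /n/, /w/; each receives one epenthetic vowel.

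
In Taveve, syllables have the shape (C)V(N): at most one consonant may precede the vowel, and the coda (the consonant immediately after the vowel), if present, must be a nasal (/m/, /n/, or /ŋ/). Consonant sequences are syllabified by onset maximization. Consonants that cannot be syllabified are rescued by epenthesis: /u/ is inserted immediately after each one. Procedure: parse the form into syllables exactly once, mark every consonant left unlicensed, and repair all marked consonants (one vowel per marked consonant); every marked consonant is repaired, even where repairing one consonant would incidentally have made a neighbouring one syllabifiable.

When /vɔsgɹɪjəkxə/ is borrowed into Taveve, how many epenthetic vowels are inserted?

3

The unsyllabifiable consonants are /s/, /g/, /k/; each receives one epenthetic vowel.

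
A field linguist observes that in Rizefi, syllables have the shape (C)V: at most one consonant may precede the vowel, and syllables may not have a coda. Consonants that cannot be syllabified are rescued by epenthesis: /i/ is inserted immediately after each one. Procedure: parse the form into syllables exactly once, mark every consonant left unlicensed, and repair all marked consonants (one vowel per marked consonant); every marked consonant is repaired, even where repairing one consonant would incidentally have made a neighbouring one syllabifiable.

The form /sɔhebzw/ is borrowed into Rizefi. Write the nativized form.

Syllabifying with onset maximization leaves /b/, /z/, /w/ stranded (no codas are permitted; onsets are limited to one consonant).
Inserting the epenthetic vowel yields /b/ → /bi/, /z/ → /zi/, /w/ → /wi/.

sɔhebiziwi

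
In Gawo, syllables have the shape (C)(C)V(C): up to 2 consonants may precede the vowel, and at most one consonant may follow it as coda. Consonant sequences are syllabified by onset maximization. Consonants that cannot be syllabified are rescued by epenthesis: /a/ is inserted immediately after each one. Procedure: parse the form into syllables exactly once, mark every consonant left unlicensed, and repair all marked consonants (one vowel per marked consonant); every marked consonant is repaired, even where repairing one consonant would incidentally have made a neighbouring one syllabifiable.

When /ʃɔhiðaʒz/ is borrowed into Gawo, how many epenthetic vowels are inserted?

1

The unsyllabifiable consonants are /z/; each receives one epenthetic vowel.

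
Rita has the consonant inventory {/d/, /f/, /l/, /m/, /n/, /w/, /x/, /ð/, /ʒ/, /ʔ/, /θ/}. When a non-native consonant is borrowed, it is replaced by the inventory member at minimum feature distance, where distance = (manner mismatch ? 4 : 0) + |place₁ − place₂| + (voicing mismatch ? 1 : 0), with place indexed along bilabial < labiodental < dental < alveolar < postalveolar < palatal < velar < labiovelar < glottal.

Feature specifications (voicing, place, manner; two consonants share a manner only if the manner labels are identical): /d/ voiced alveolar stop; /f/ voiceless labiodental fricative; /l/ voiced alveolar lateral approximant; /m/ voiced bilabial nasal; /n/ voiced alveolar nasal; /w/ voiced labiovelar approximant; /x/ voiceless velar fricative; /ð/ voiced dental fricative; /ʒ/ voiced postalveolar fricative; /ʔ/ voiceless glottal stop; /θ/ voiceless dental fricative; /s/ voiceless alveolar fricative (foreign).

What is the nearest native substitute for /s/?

/θ/ is closest: same manner (fricative), place distance 1 (alveolar→dental), same voicing; total 1. Next closest is /f/ at distance 2.

θ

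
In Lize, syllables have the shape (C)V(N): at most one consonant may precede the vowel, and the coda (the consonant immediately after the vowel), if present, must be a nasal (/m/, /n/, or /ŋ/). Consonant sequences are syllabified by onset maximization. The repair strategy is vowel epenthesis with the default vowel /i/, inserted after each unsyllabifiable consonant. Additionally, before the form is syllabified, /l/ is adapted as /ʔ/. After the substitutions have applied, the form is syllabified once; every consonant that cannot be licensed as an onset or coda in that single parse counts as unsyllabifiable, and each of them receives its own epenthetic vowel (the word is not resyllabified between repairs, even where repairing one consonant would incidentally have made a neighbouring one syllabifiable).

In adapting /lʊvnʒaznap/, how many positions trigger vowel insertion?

4

After substitution the input is /ʔʊvnʒaznap/.
The unsyllabifiable consonants are /v/, /n/, /z/, /p/; each receives one epenthetic vowel.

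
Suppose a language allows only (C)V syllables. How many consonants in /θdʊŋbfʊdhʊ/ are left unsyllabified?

Syllabifying with onset maximization leaves /θ/, /ŋ/, /b/, /d/ stranded (no codas are permitted; onsets are limited to one consonant).

4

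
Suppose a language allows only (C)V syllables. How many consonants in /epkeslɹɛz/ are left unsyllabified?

Under (C)V, the unsyllabifiable consonants are /p/, /s/, /l/, /z/ (no codas are permitted; onsets are limited to one consonant).

4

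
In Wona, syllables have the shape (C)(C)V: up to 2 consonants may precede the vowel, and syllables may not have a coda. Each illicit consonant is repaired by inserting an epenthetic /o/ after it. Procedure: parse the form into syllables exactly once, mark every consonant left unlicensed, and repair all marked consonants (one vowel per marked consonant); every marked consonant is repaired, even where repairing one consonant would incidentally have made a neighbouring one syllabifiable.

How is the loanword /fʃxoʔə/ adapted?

foʃxoʔə

Under (C)(C)V, the unsyllabifiable consonants are /f/ (no codas are permitted; onsets may contain at most 2 consonants).
Epenthesis after each stranded consonant: /f/ → /fo/.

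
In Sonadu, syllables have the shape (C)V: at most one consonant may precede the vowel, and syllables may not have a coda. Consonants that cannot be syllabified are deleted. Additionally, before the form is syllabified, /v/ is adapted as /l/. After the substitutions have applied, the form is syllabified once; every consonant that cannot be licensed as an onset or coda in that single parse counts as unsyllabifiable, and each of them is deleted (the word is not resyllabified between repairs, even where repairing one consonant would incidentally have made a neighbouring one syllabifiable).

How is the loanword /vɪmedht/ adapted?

Substitution: /v/ → /l/, giving /lɪmedht/.
Under (C)V, the unsyllabifiable consonants are /d/, /h/, /t/ (no codas are permitted; onsets are limited to one consonant).
Each unlicensed consonant is deleted: /d/, /h/, /t/.

lɪme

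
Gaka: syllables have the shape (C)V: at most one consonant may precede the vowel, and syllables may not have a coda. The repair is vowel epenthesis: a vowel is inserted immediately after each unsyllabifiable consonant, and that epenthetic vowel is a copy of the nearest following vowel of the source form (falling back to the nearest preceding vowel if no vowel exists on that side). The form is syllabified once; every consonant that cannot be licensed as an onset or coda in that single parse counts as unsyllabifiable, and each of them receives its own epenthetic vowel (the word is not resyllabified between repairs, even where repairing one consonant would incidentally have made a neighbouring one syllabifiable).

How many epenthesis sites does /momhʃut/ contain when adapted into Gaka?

The unsyllabifiable consonants are /m/, /h/, /t/; each receives one epenthetic vowel.

3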